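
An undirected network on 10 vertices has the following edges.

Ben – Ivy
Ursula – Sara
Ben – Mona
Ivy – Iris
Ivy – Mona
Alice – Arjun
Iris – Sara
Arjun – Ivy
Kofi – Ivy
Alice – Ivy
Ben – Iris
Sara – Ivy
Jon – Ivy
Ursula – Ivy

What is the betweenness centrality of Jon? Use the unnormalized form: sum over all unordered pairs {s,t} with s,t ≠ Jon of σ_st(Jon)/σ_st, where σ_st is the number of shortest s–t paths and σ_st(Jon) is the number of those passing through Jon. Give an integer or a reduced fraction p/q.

0

No shortest path between any pair of other nodes passes through Jon.
Summing the contributions gives betweenness(Jon) = 0.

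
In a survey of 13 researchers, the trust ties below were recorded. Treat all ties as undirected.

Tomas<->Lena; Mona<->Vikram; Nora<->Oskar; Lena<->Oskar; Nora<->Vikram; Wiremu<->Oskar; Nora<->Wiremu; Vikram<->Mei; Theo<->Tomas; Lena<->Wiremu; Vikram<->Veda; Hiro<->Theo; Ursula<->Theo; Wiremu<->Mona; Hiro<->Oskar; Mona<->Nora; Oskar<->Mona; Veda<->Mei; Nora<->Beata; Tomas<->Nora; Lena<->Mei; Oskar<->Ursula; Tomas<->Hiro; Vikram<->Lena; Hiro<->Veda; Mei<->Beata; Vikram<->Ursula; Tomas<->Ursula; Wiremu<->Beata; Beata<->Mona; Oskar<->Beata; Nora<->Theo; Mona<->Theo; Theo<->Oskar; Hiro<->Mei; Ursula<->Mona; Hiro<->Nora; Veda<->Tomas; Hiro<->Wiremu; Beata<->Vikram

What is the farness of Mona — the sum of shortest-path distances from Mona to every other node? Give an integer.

Distances from Mona: Beata:1, Hiro:2, Lena:2, Mei:2, Nora:1, Oskar:1, Theo:1, Tomas:2, Ursula:1, Veda:2, Vikram:1, Wiremu:1.
Sum = 1 + 2 + 2 + 2 + 1 + 1 + 1 + 2 + 1 + 2 + 1 + 1 = 17.

17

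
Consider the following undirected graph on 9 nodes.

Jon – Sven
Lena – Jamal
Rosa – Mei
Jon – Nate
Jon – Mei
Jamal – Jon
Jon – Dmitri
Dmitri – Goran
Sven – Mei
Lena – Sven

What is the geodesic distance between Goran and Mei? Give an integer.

3

One shortest route is Goran – Dmitri – Jon – Mei, which uses 3 edges, and at distance 2 from Goran we only reach {Jon}, which does not include Mei. So d(Goran,Mei) = 3.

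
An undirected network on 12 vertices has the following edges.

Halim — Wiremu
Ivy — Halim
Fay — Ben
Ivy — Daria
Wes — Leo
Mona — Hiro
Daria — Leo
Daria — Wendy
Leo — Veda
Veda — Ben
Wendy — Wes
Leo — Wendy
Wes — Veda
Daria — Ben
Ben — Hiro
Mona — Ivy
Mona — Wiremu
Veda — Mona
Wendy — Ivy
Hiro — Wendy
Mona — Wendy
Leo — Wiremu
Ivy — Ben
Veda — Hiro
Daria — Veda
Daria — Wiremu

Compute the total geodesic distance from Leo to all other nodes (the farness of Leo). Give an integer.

18

Distances from Leo: Ben:2, Daria:1, Fay:3, Halim:2, Hiro:2, Ivy:2, Mona:2, Veda:1, Wendy:1, Wes:1, Wiremu:1.
Sum = 2 + 1 + 3 + 2 + 2 + 2 + 2 + 1 + 1 + 1 + 1 = 18.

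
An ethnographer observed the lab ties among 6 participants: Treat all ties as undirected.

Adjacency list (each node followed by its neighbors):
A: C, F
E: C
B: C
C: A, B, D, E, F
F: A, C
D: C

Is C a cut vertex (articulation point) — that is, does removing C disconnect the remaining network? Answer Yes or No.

Removing C leaves {A and F} with no path to {D}, so the network splits into 4 components. C is a cut vertex.

Yes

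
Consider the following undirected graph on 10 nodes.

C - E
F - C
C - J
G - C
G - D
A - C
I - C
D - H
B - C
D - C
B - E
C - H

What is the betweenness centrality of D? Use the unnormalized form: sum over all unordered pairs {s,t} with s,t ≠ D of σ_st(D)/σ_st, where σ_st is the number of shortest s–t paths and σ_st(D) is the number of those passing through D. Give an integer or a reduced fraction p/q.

Pairs whose geodesics pass through D — H–G: 1/2.
All other pairs contribute 0.
Summing the contributions gives betweenness(D) = 1/2.

1/2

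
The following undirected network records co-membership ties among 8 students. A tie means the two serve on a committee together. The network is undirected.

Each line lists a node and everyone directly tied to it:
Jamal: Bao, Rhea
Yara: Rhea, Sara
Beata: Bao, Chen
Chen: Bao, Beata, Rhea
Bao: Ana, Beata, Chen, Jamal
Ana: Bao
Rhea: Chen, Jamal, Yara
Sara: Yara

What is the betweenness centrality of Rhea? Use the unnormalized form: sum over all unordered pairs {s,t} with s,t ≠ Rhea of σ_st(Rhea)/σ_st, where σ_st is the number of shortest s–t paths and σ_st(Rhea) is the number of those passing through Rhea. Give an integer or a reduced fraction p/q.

21/2

Pairs whose geodesics pass through Rhea — Bao–Sara: 2/2; Bao–Yara: 2/2; Ana–Sara: 2/2; Ana–Yara: 2/2; Chen–Sara: 1; Chen–Yara: 1; Chen–Jamal: 1/2; Beata–Sara: 1; Beata–Yara: 1; Sara–Jamal: 1; Yara–Jamal: 1.
All other pairs contribute 0.
Summing the contributions gives betweenness(Rhea) = 21/2.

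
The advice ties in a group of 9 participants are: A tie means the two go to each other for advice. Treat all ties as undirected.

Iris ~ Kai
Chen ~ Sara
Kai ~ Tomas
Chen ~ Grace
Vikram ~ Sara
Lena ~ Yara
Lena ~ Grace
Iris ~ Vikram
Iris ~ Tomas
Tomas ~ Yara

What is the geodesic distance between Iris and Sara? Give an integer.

2

One shortest route is Iris – Vikram – Sara, which uses 2 edges, and Iris and Sara are not directly tied, so nothing shorter exists. So d(Iris,Sara) = 2.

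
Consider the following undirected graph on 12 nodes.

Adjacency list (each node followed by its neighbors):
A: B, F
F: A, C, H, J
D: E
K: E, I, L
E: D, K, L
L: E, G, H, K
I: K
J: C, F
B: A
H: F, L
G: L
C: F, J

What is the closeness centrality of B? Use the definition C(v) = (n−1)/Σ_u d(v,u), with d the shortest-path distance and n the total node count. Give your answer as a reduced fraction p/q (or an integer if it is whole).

11/43

Distances from B: A:1, C:3, D:6, E:5, F:2, G:5, H:3, I:6, J:3, K:5, L:4. Sum = 43.
n = 12, so closeness = 11/43.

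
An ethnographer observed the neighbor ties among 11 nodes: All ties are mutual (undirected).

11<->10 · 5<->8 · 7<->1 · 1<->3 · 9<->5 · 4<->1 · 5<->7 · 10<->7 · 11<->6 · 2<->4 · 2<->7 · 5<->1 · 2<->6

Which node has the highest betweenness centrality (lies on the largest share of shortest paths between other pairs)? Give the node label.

7

Unnormalized betweenness of each node: 1:13, 2:9, 3:0, 4:2, 5:17, 6:2, 7:20, 8:0, 9:0, 10:6, 11:1.
7 has the largest value, 20, making it the main broker — the node through which the most shortest paths run.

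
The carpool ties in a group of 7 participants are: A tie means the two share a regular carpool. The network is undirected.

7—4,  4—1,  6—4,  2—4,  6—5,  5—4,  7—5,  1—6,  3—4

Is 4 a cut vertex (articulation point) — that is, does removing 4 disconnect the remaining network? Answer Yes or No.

Removing 4 leaves {2} with no path to {1, 5, 6, and 7}, so the network splits into 3 components. 4 is a cut vertex.

Yes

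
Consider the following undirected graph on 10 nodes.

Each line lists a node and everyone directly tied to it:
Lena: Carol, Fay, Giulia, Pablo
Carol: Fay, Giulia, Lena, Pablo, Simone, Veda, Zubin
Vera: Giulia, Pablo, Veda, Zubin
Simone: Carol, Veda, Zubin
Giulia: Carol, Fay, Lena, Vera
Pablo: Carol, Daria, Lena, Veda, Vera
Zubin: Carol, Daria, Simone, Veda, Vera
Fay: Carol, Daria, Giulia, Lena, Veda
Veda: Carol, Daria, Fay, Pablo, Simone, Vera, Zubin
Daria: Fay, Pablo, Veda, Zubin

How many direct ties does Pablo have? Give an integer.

Pablo is directly tied to Carol, Daria, Lena, Veda, and Vera. That is 5 neighbors, so the degree of Pablo is 5.

5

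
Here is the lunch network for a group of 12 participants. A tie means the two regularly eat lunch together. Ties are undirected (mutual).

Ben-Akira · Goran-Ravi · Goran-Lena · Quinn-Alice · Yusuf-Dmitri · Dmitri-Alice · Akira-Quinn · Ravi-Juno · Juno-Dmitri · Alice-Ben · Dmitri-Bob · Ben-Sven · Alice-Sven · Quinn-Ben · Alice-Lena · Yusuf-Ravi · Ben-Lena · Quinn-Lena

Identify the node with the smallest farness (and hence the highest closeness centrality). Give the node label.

Alice

Farness (sum of distances to all others) for each node — Akira:30, Alice:18, Ben:21, Bob:30, Dmitri:20, Goran:25, Juno:26, Lena:21, Quinn:22, Ravi:27, Sven:26, Yusuf:26.
The smallest farness is 18, for Alice, so Alice has the highest closeness.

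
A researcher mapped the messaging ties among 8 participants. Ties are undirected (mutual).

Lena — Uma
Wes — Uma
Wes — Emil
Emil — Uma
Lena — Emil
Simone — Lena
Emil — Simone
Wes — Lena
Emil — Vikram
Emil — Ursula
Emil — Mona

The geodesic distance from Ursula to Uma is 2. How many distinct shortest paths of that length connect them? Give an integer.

1

The shortest distance is 2, and the only length-2 path is Ursula–Emil–Uma. So there is exactly 1 shortest path.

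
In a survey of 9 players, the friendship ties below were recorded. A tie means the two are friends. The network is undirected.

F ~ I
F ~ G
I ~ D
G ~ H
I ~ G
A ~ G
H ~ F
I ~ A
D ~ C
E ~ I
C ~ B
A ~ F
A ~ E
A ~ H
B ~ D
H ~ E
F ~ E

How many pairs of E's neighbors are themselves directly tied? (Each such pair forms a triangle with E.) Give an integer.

E's neighbors: A, F, H, and I.
Neighbor pairs that are themselves tied: E–A–F; E–A–H; E–A–I; E–F–H; E–F–I. Each forms one triangle with E, for 5 in total.

5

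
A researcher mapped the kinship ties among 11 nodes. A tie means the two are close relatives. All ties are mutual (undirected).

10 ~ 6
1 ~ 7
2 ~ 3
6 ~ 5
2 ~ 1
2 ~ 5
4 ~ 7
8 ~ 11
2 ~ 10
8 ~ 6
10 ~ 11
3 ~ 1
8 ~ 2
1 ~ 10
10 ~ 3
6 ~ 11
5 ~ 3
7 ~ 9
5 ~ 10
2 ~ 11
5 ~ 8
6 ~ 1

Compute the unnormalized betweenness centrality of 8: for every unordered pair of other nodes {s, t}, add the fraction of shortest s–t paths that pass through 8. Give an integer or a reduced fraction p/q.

Pairs whose geodesics pass through 8 — 5–11: 1/4; 2–6: 1/5.
All other pairs contribute 0.
Summing the contributions gives betweenness(8) = 9/20.

9/20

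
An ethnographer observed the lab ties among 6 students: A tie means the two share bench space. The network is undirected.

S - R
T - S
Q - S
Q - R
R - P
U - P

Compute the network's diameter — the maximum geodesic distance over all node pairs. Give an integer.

4

Eccentricity of each node (its greatest distance to any other): P:3, Q:3, R:2, S:3, T:4, U:4.
The maximum eccentricity is 4, realized for instance by the pair U–T via U – P – R – S – T. So the diameter is 4.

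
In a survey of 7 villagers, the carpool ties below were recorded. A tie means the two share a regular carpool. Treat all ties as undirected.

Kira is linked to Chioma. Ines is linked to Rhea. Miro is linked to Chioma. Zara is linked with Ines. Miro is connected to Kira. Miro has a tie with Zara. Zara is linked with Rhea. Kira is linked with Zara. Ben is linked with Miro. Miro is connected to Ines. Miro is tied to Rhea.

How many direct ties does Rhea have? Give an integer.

Rhea is directly tied to Ines, Miro, and Zara. That is 3 neighbors, so the degree of Rhea is 3.

3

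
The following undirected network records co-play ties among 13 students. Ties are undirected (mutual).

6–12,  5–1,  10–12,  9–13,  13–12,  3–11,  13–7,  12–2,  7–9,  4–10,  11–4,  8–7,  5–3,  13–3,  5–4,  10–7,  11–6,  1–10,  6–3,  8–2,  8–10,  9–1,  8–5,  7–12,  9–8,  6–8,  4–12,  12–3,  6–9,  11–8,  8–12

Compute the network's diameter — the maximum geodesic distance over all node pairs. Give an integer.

3

Eccentricity of each node (its greatest distance to any other): 1:3, 2:3, 3:2, 4:3, 5:2, 6:2, 7:2, 8:2, 9:3, 10:2, 11:3, 12:2, 13:2.
The maximum eccentricity is 3, realized for instance by the pair 4–9 via 4 – 12 – 6 – 9. So the diameter is 3.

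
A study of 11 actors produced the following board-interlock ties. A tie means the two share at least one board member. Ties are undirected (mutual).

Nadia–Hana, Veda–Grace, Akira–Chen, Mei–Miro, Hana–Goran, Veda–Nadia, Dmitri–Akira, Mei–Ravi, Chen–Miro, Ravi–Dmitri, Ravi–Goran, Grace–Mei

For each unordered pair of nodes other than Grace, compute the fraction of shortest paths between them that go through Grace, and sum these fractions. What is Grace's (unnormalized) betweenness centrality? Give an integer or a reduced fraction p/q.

Pairs whose geodesics pass through Grace — Mei–Nadia: 1; Mei–Veda: 1; Miro–Nadia: 1; Miro–Veda: 1; Chen–Nadia: 1; Chen–Veda: 1; Akira–Veda: 2/2; Dmitri–Veda: 1; Ravi–Veda: 1.
All other pairs contribute 0.
Summing the contributions gives betweenness(Grace) = 9.

9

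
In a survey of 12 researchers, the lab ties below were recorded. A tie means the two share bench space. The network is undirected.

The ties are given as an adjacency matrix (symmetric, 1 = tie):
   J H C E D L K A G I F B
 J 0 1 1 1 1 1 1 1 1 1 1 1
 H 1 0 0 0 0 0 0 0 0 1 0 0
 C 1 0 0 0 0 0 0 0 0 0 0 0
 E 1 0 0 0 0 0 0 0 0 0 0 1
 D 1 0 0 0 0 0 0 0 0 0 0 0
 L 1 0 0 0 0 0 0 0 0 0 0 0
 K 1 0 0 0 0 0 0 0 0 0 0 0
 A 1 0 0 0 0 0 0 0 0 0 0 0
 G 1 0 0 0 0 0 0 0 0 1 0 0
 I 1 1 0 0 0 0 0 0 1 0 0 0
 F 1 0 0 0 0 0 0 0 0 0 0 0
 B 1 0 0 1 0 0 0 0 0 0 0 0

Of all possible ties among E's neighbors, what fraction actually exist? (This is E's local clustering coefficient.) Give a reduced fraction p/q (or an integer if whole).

E's neighbors: B and J (k = 2).
Possible neighbor pairs: C(2,2) = 1. Edges among them: B–J → e = 1.
Clustering(E) = 1/1.

1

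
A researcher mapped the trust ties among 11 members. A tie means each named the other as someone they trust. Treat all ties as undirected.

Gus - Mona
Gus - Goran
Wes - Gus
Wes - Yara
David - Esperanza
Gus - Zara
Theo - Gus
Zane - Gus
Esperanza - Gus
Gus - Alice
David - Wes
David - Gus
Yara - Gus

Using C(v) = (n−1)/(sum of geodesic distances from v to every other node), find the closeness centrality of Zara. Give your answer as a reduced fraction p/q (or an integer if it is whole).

10/19

Distances from Zara: Alice:2, David:2, Esperanza:2, Goran:2, Gus:1, Mona:2, Theo:2, Wes:2, Yara:2, Zane:2. Sum = 19.
n = 11, so closeness = 10/19.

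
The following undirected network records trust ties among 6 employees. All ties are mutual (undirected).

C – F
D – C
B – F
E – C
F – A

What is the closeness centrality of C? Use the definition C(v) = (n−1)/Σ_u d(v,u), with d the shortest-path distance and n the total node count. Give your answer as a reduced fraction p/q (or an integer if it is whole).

5/7

Distances from C: A:2, B:2, D:1, E:1, F:1. Sum = 7.
n = 6, so closeness = 5/7.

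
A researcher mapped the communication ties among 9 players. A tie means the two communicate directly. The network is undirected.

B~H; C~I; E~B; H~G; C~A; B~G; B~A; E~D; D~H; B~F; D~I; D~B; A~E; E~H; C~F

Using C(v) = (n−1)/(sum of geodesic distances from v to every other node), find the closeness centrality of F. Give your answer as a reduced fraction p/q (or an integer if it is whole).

4/7

Distances from F: A:2, B:1, C:1, D:2, E:2, G:2, H:2, I:2. Sum = 14.
n = 9, so closeness = 8/14 = 4/7.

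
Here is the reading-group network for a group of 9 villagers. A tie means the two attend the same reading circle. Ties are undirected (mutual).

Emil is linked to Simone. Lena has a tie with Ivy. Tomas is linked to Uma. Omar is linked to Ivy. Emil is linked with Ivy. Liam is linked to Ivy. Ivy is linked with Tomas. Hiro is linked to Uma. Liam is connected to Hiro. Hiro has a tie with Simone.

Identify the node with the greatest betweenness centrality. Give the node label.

Ivy

Unnormalized betweenness of each node: Emil:7/2, Hiro:4, Ivy:17, Lena:0, Liam:3, Omar:0, Simone:3/2, Tomas:7/2, Uma:3/2.
Ivy has the largest value, 17, making it the main broker — the node through which the most shortest paths run.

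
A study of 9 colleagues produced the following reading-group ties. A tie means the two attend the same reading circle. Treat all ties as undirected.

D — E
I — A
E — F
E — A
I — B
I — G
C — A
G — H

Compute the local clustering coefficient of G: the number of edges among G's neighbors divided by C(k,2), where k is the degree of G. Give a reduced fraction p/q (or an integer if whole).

0

G's neighbors: H and I (k = 2).
Possible neighbor pairs: C(2,2) = 1. Edges among them: none → e = 0.
Clustering(G) = 0/1.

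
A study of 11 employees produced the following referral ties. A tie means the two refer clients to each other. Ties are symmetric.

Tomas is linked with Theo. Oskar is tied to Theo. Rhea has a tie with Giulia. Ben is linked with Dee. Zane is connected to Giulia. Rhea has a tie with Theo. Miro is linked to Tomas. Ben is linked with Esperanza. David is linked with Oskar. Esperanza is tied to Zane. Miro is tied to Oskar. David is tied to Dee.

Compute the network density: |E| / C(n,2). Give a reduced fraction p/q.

12/55

There are 12 edges and 11 nodes, so the maximum possible is C(11,2) = 55.
Density = 12/55.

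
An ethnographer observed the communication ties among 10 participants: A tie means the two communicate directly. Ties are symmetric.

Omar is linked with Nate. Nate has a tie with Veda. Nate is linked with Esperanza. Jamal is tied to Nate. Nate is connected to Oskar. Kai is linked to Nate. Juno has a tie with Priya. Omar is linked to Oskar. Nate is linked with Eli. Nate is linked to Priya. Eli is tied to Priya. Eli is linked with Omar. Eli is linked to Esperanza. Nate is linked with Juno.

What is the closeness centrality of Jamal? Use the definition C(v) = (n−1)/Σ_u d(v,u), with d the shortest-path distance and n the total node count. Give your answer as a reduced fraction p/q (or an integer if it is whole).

Distances from Jamal: Eli:2, Esperanza:2, Juno:2, Kai:2, Nate:1, Omar:2, Oskar:2, Priya:2, Veda:2. Sum = 17.
n = 10, so closeness = 9/17.

9/17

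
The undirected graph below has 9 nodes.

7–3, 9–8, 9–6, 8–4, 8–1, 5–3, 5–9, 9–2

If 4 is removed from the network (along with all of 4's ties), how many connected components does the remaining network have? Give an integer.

4's neighbors (8) remain reachable from one another through other ties, so the rest of the network stays in one piece.

1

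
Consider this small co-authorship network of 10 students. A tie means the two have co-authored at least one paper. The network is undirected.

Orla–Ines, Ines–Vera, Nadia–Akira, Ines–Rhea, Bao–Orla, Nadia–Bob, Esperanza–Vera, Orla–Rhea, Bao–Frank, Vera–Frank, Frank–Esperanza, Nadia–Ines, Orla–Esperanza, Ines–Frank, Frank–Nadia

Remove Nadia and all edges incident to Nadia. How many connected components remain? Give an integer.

3

Without Nadia, the remaining ties split the others into: {Akira}; {Bao, Esperanza, Frank, Ines, Orla, Rhea, Vera}; {Bob}.
That's 3 separate components.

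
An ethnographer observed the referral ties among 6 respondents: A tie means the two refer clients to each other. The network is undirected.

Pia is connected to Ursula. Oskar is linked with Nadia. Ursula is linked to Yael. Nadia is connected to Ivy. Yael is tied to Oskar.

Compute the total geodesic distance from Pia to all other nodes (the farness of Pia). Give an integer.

Distances from Pia: Ivy:5, Nadia:4, Oskar:3, Ursula:1, Yael:2.
Sum = 5 + 4 + 3 + 1 + 2 = 15.

15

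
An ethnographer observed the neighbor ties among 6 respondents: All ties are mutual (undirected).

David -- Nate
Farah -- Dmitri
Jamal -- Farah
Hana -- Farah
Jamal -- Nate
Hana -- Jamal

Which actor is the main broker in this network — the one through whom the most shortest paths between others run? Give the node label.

Jamal

Unnormalized betweenness of each node: David:0, Dmitri:0, Farah:4, Hana:0, Jamal:6, Nate:4.
Jamal has the largest value, 6, making it the main broker — the node through which the most shortest paths run.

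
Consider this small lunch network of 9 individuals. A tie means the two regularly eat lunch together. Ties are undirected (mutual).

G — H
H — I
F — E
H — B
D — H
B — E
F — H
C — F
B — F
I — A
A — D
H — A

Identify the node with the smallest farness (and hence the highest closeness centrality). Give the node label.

H

Farness (sum of distances to all others) for each node — A:15, B:13, C:19, D:16, E:18, F:12, G:17, H:10, I:16.
The smallest farness is 10, for H, so H has the highest closeness.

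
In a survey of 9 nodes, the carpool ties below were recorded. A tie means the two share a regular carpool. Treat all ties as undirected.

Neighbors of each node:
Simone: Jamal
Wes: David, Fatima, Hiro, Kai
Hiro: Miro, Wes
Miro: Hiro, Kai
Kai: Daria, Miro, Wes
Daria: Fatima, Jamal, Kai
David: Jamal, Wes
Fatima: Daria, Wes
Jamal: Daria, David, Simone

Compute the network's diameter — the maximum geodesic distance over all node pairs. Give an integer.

4

Eccentricity of each node (its greatest distance to any other): Daria:3, David:3, Fatima:3, Hiro:4, Jamal:3, Kai:3, Miro:4, Simone:4, Wes:3.
The maximum eccentricity is 4, realized for instance by the pair Miro–Simone via Miro – Kai – Daria – Jamal – Simone. So the diameter is 4.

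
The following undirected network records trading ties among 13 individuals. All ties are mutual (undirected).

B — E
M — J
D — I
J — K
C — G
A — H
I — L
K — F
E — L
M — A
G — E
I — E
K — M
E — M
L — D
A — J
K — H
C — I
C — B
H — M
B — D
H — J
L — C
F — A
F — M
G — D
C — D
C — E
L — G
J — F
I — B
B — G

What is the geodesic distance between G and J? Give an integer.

3

One shortest route is G – E – M – J, which uses 3 edges, and at distance 2 from G we only reach {I, M}, which does not include J. So d(G,J) = 3.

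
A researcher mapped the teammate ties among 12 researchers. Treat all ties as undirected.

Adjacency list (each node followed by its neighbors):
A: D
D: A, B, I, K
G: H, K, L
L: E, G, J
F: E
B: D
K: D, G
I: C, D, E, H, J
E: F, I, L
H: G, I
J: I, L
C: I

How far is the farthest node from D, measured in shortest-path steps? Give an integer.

Distances from D: A:1, B:1, C:2, E:2, F:3, G:2, H:2, I:1, J:2, K:1, L:3.
The largest is 3 (to L and F), so the eccentricity of D is 3.

3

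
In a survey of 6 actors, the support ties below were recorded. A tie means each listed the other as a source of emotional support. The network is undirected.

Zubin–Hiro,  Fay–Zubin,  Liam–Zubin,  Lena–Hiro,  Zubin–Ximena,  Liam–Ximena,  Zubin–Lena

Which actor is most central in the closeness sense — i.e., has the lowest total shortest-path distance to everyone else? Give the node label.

Zubin

Farness (sum of distances to all others) for each node — Fay:9, Hiro:8, Lena:8, Liam:8, Ximena:8, Zubin:5.
The smallest farness is 5, for Zubin, so Zubin has the highest closeness.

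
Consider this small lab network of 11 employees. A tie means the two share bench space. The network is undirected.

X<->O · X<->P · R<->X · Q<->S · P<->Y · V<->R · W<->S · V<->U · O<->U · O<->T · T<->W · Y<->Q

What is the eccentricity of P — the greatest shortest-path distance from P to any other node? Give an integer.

Distances from P: O:2, Q:2, R:2, S:3, T:3, U:3, V:3, W:4, X:1, Y:1.
The largest is 4 (to W), so the eccentricity of P is 4.

4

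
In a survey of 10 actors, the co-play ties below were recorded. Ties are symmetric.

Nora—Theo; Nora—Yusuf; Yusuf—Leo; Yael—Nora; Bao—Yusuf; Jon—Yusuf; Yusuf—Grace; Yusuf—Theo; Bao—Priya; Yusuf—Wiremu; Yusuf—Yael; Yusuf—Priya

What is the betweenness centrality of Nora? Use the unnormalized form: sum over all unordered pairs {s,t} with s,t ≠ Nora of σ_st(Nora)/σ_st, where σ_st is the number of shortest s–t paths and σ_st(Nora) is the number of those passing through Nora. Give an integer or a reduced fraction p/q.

Pairs whose geodesics pass through Nora — Yael–Theo: 1/2.
All other pairs contribute 0.
Summing the contributions gives betweenness(Nora) = 1/2.

1/2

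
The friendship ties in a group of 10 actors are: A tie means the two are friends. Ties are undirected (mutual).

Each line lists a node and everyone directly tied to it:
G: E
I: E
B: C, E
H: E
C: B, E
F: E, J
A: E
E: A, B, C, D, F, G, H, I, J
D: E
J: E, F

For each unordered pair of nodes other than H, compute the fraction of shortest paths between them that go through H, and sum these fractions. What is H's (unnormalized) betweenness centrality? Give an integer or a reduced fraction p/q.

No shortest path between any pair of other nodes passes through H.
Summing the contributions gives betweenness(H) = 0.

0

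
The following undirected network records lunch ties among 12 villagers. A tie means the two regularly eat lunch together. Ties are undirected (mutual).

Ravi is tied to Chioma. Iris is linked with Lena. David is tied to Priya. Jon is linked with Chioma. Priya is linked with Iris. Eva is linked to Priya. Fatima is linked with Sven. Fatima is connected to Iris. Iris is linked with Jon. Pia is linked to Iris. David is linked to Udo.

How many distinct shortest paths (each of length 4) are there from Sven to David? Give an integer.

1

The shortest distance is 4, and the only length-4 path is Sven–Fatima–Iris–Priya–David. So there is exactly 1 shortest path.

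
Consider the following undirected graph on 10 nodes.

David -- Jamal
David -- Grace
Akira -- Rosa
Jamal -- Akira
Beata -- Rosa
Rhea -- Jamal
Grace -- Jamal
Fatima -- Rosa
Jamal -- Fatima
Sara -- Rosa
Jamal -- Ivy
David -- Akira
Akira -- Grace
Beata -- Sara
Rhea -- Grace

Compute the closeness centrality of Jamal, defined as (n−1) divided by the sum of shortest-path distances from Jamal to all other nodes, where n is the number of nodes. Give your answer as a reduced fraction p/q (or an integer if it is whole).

Distances from Jamal: Akira:1, Beata:3, David:1, Fatima:1, Grace:1, Ivy:1, Rhea:1, Rosa:2, Sara:3. Sum = 14.
n = 10, so closeness = 9/14.

9/14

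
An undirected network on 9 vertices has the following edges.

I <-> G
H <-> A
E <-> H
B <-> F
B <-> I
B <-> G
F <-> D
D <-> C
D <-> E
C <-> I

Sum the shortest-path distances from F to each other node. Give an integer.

17

Distances from F: A:4, B:1, C:2, D:1, E:2, G:2, H:3, I:2.
Sum = 4 + 1 + 2 + 1 + 2 + 2 + 3 + 2 = 17.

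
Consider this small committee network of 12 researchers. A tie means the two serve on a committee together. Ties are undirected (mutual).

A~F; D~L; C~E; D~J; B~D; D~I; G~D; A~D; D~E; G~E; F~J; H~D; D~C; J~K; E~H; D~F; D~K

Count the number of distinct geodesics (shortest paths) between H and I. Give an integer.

The shortest distance is 2, and the only length-2 path is H–D–I. So there is exactly 1 shortest path.

1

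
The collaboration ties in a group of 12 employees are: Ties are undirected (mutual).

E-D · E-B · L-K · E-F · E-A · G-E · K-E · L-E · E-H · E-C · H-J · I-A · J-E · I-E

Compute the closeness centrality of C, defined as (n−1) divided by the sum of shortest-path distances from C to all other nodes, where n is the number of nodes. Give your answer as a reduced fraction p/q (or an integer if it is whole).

Distances from C: A:2, B:2, D:2, E:1, F:2, G:2, H:2, I:2, J:2, K:2, L:2. Sum = 21.
n = 12, so closeness = 11/21.

11/21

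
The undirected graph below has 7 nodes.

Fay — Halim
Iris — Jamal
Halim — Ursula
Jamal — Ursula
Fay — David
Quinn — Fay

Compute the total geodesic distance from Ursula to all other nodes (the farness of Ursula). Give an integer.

12

Distances from Ursula: David:3, Fay:2, Halim:1, Iris:2, Jamal:1, Quinn:3.
Sum = 3 + 2 + 1 + 2 + 1 + 3 = 12.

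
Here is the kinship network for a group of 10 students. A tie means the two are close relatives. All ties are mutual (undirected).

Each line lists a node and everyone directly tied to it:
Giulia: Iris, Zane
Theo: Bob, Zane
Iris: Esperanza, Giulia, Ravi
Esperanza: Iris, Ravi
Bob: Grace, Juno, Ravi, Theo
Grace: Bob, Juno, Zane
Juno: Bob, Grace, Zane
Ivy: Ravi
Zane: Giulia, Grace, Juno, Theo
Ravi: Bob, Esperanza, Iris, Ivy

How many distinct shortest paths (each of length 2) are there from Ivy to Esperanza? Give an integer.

The shortest distance is 2, and the only length-2 path is Ivy–Ravi–Esperanza. So there is exactly 1 shortest path.

1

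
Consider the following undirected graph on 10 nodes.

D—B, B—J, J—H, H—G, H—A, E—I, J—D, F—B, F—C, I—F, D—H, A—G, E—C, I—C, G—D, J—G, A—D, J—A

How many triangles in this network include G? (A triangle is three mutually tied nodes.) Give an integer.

G's neighbors: A, D, H, and J.
Neighbor pairs that are themselves tied: G–A–D; G–A–H; G–A–J; G–D–H; G–D–J; G–H–J. Each forms one triangle with G, for 6 in total.

6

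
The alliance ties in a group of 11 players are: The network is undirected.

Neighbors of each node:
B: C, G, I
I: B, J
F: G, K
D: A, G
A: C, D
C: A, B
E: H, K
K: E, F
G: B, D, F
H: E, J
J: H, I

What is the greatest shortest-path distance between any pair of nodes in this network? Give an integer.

Eccentricity of each node (its greatest distance to any other): A:5, B:4, C:5, D:5, E:5, F:4, G:4, H:5, I:4, J:4, K:4.
The maximum eccentricity is 5, realized for instance by the pair D–H via D – G – B – I – J – H. So the diameter is 5.

5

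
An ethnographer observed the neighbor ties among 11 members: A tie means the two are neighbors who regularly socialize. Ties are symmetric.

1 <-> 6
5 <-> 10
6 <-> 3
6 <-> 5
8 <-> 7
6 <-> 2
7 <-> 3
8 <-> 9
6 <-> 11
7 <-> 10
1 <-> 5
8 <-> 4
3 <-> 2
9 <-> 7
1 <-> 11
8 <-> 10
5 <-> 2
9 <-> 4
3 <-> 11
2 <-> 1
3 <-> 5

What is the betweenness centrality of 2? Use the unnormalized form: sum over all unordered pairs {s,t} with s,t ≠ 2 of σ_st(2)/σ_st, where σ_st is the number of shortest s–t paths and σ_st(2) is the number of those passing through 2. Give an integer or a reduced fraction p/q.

Pairs whose geodesics pass through 2 — 9–1: 1/6; 7–1: 1/5; 1–3: 1/4.
All other pairs contribute 0.
Summing the contributions gives betweenness(2) = 37/60.

37/60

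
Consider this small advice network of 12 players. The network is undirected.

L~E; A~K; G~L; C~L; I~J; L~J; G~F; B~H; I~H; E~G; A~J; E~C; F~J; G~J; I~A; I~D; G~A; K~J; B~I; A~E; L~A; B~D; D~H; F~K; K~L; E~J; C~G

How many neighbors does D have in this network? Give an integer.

3

D is directly tied to B, H, and I. That is 3 neighbors, so the degree of D is 3.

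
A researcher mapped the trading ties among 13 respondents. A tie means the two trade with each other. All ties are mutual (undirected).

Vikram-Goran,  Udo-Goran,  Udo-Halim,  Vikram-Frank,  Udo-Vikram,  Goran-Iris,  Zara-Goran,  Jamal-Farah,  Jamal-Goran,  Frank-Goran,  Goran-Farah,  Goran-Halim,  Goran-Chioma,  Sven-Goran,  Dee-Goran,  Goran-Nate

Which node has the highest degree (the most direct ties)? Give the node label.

Goran

Degrees — Chioma:1, Dee:1, Farah:2, Frank:2, Goran:12, Halim:2, Iris:1, Jamal:2, Nate:1, Sven:1, Udo:3, Vikram:3, Zara:1.
The maximum is 12, attained only by Goran.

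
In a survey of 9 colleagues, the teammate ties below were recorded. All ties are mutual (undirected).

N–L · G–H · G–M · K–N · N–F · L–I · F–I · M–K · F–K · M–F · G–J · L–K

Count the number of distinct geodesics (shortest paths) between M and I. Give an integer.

The shortest distance is 2, and the only length-2 path is M–F–I. So there is exactly 1 shortest path.

1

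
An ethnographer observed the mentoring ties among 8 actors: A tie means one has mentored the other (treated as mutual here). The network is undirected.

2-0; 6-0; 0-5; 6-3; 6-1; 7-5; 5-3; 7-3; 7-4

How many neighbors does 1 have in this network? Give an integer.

1 is directly tied to 6. That is 1 neighbor, so the degree of 1 is 1.

1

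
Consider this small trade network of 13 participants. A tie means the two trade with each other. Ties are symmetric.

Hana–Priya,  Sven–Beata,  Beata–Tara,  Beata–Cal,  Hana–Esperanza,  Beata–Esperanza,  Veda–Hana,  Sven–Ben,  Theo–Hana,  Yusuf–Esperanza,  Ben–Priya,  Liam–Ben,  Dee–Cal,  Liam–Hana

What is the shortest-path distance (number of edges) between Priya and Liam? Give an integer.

One shortest route is Priya – Hana – Liam, which uses 2 edges, and Priya and Liam are not directly tied, so nothing shorter exists. So d(Priya,Liam) = 2.

2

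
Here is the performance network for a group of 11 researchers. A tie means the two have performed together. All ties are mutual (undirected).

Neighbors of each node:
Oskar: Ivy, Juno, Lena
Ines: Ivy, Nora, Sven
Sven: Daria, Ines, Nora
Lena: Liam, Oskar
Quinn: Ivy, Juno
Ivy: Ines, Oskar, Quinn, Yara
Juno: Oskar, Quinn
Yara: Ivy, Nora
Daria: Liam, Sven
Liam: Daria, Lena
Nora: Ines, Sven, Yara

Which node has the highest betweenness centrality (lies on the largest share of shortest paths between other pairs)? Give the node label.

Ivy

Unnormalized betweenness of each node: Daria:29/6, Ines:25/3, Ivy:109/6, Juno:3/2, Lena:13/2, Liam:13/3, Nora:3, Oskar:38/3, Quinn:5/2, Sven:47/6, Yara:7/3.
Ivy has the largest value, 109/6, making it the main broker — the node through which the most shortest paths run.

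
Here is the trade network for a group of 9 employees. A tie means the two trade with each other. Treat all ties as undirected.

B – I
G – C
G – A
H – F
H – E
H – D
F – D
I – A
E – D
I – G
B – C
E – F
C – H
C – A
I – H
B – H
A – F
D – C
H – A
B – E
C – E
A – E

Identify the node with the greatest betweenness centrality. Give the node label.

Unnormalized betweenness of each node: A:19/6, B:7/12, C:19/6, D:1/4, E:19/12, F:1/4, G:1/4, H:11/3, I:13/12.
H has the largest value, 11/3, making it the main broker — the node through which the most shortest paths run.

H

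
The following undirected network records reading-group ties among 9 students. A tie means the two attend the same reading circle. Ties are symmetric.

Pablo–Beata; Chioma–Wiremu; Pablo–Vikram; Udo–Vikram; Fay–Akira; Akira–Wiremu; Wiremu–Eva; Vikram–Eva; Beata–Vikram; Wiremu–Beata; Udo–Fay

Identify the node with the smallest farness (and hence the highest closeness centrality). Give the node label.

Farness (sum of distances to all others) for each node — Akira:16, Beata:14, Chioma:20, Eva:15, Fay:18, Pablo:17, Udo:17, Vikram:14, Wiremu:13.
The smallest farness is 13, for Wiremu, so Wiremu has the highest closeness.

Wiremu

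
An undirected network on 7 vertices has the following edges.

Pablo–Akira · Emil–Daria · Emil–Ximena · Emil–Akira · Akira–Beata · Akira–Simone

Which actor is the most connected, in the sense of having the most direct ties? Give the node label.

Degrees — Akira:4, Beata:1, Daria:1, Emil:3, Pablo:1, Simone:1, Ximena:1.
The maximum is 4, attained only by Akira.

Akira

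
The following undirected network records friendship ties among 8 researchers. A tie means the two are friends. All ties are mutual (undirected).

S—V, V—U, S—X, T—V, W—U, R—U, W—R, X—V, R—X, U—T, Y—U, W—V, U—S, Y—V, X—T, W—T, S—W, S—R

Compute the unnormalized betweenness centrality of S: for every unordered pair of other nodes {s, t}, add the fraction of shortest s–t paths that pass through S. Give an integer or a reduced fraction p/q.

Pairs whose geodesics pass through S — R–V: 1/4; X–U: 1/4; X–W: 1/4.
All other pairs contribute 0.
Summing the contributions gives betweenness(S) = 3/4.

3/4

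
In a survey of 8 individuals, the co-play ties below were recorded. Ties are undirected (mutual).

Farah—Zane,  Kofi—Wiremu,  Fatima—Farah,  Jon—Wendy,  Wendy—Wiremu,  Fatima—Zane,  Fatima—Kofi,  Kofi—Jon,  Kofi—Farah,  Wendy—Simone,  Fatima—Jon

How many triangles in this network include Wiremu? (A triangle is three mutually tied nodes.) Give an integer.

Wiremu's neighbors are Kofi and Wendy, but none of them are tied to each other, so no triangle contains Wiremu.

0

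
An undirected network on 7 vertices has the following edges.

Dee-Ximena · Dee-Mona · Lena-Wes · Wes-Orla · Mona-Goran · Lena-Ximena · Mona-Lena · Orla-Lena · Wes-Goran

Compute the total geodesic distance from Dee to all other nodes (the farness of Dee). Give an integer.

12

Distances from Dee: Goran:2, Lena:2, Mona:1, Orla:3, Wes:3, Ximena:1.
Sum = 2 + 2 + 1 + 3 + 3 + 1 = 12.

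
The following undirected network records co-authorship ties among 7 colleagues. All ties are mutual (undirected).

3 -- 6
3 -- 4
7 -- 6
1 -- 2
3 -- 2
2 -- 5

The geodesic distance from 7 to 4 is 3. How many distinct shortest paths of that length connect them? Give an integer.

1

The shortest distance is 3, and the only length-3 path is 7–6–3–4. So there is exactly 1 shortest path.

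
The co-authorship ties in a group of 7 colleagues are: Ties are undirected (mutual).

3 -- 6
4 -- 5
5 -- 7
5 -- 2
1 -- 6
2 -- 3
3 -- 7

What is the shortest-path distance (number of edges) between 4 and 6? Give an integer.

4

One shortest route is 4 – 5 – 7 – 3 – 6, which uses 4 edges, and at distance 3 from 4 we only reach {3}, which does not include 6. So d(4,6) = 4.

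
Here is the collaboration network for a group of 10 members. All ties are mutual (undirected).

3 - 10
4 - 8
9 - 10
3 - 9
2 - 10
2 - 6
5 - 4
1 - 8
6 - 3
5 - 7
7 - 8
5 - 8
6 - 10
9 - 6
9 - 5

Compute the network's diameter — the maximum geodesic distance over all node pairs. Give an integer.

Eccentricity of each node (its greatest distance to any other): 1:5, 2:5, 3:4, 4:4, 5:3, 6:4, 7:4, 8:4, 9:3, 10:4.
The maximum eccentricity is 5, realized for instance by the pair 2–1 via 2 – 6 – 9 – 5 – 8 – 1. So the diameter is 5.

5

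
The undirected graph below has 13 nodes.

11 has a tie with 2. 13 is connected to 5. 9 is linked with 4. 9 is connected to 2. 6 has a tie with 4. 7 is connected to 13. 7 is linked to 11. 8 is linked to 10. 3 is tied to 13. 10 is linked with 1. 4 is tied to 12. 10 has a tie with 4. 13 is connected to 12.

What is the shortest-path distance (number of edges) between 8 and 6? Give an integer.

One shortest route is 8 – 10 – 4 – 6, which uses 3 edges, and at distance 2 from 8 we only reach {1, 4}, which does not include 6. So d(8,6) = 3.

3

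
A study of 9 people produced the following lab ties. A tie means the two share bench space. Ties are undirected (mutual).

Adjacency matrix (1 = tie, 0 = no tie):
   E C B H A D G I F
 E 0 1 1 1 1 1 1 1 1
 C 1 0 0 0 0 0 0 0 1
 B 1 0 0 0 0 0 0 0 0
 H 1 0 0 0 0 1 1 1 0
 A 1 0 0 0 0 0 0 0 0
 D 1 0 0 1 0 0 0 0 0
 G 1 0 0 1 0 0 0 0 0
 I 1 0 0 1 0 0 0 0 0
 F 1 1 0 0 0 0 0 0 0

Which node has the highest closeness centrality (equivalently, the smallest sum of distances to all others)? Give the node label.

Farness (sum of distances to all others) for each node — A:15, B:15, C:14, D:14, E:8, F:14, G:14, H:12, I:14.
The smallest farness is 8, for E, so E has the highest closeness.

E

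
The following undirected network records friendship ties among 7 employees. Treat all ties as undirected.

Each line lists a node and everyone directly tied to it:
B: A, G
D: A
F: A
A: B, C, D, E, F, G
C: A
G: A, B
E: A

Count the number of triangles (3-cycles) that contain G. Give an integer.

1

G's neighbors: A and B.
Neighbor pairs that are themselves tied: G–A–B. Each forms one triangle with G, for 1 in total.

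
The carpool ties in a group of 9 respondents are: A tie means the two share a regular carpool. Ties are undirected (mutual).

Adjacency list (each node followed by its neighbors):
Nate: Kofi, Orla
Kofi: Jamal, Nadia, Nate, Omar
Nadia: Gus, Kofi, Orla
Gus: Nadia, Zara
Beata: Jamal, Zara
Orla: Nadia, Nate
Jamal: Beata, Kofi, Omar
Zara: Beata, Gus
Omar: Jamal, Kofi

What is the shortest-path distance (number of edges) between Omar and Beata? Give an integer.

One shortest route is Omar – Jamal – Beata, which uses 2 edges, and Omar and Beata are not directly tied, so nothing shorter exists. So d(Omar,Beata) = 2.

2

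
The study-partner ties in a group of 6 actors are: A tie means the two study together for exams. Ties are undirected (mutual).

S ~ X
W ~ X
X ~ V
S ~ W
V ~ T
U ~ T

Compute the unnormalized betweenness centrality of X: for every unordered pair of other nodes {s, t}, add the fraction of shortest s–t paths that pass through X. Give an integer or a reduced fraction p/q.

6

Pairs whose geodesics pass through X — S–V: 1; S–T: 1; S–U: 1; V–W: 1; T–W: 1; U–W: 1.
All other pairs contribute 0.
Summing the contributions gives betweenness(X) = 6.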